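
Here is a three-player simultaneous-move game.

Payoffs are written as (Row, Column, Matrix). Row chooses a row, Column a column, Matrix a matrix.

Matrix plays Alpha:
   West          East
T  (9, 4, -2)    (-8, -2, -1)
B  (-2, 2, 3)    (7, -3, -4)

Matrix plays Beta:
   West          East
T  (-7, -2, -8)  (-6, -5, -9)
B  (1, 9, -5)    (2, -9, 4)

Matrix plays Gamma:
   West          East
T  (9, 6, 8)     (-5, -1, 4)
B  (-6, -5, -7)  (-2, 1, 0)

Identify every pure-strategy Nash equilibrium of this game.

(T, West, Gamma)

Row against (West, Alpha): payoffs 9, -2 → best response T.
Row against (West, Beta): payoffs -7, 1 → best response B.
Row against (West, Gamma): payoffs 9, -6 → best response T.
Row against (East, Alpha): payoffs -8, 7 → best response B.
Row against (East, Beta): payoffs -6, 2 → best response B.
Row against (East, Gamma): payoffs -5, -2 → best response B.
Column against (T, Alpha): payoffs 4, -2 → best response West.
Column against (T, Beta): payoffs -2, -5 → best response West.
Column against (T, Gamma): payoffs 6, -1 → best response West.
Column against (B, Alpha): payoffs 2, -3 → best response West.
Column against (B, Beta): payoffs 9, -9 → best response West.
Column against (B, Gamma): payoffs -5, 1 → best response East.
Matrix against (T, West): payoffs -2, -8, 8 → best response Gamma.
Matrix against (T, East): payoffs -1, -9, 4 → best response Gamma.
Matrix against (B, West): payoffs 3, -5, -7 → best response Alpha.
Matrix against (B, East): payoffs -4, 4, 0 → best response Beta.
Mutual best responses: (T, West, Gamma).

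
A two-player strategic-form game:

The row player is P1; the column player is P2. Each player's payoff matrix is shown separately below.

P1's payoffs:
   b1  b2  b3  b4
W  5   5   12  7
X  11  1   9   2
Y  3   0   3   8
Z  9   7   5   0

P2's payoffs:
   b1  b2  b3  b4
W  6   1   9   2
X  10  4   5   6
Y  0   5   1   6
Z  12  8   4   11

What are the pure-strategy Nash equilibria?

Pure-strategy Nash equilibria: (W, b3), (X, b1), (Y, b4)

P1 against b1: payoffs 5, 11, 3, 9 → best response X.
P1 against b2: payoffs 5, 1, 0, 7 → best response Z.
P1 against b3: payoffs 12, 9, 3, 5 → best response W.
P1 against b4: payoffs 7, 2, 8, 0 → best response Y.
P2 against W: payoffs 6, 1, 9, 2 → best response b3.
P2 against X: payoffs 10, 4, 5, 6 → best response b1.
P2 against Y: payoffs 0, 5, 1, 6 → best response b4.
P2 against Z: payoffs 12, 8, 4, 11 → best response b1.
Mutual best responses: (W, b3); (X, b1); (Y, b4).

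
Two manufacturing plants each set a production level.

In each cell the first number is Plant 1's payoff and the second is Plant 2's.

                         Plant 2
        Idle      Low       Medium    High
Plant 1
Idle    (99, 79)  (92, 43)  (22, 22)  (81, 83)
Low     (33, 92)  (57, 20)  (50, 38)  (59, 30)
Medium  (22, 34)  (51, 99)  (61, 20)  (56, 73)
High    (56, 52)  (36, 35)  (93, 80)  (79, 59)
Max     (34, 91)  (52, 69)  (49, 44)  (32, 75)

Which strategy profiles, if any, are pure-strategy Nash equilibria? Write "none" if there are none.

The pure Nash equilibria are (Idle, High); (High, Medium).

(Idle, Idle): Plant 2 can switch to High (79 → 83). Not NE.
(Idle, Low): Plant 2 can switch to Idle (43 → 79). Not NE.
(Idle, Medium): Plant 1 can switch to Low (22 → 50). Not NE.
(Idle, High): Plant 1 gets 81, best alternative 79; Plant 2 gets 83, best alternative 79. No profitable deviation — NE.
(Low, Idle): Plant 1 can switch to Idle (33 → 99). Not NE.
(Low, Low): Plant 1 can switch to Idle (57 → 92). Not NE.
(Low, Medium): Plant 1 can switch to Medium (50 → 61). Not NE.
(Low, High): Plant 1 can switch to Idle (59 → 81). Not NE.
(Medium, Idle): Plant 1 can switch to Idle (22 → 99). Not NE.
(High, Medium): Plant 1 gets 93, best alternative 61; Plant 2 gets 80, best alternative 59. No profitable deviation — NE.
(The remaining 10 profiles each have a profitable deviation by the same check.)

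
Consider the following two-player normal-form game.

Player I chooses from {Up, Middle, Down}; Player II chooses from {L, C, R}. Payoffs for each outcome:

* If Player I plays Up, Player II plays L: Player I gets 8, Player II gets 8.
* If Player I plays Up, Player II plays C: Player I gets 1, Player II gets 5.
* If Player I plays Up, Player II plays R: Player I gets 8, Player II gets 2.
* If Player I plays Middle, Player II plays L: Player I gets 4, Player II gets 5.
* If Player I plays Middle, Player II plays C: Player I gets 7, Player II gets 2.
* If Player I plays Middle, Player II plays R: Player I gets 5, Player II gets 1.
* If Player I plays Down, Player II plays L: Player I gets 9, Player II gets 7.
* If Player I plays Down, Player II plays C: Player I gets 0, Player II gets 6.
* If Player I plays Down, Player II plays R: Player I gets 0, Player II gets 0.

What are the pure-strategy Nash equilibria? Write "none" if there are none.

(Up, L): Player I can switch to Down (8 → 9). Not NE.
(Up, C): Player I can switch to Middle (1 → 7). Not NE.
(Up, R): Player II can switch to L (2 → 8). Not NE.
(Middle, L): Player I can switch to Up (4 → 8). Not NE.
(Middle, C): Player II can switch to L (2 → 5). Not NE.
(Middle, R): Player I can switch to Up (5 → 8). Not NE.
(Down, L): Player I gets 9, best alternative 8; Player II gets 7, best alternative 6. No profitable deviation — NE.
(The remaining 2 profiles each have a profitable deviation by the same check.)

The unique pure-strategy Nash equilibrium is (Down, L).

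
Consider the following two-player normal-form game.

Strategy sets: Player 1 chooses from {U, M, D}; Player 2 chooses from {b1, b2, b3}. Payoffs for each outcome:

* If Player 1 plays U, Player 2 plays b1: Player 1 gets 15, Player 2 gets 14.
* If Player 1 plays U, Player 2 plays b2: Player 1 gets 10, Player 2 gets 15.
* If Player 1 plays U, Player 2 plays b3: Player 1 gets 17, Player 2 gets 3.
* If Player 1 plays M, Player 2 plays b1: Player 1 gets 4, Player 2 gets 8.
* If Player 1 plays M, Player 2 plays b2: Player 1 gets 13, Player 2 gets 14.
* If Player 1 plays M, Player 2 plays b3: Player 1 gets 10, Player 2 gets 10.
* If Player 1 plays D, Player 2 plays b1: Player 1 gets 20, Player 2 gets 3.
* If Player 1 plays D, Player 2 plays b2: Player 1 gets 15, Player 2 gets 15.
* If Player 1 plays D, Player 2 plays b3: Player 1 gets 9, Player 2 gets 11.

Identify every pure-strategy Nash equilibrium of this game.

Pure NE: (D, b2)

(U, b1): Player 1 can switch to D (15 → 20). Not NE.
(U, b2): Player 1 can switch to M (10 → 13). Not NE.
(U, b3): Player 2 can switch to b1 (3 → 14). Not NE.
(M, b1): Player 1 can switch to U (4 → 15). Not NE.
(M, b2): Player 1 can switch to D (13 → 15). Not NE.
(M, b3): Player 1 can switch to U (10 → 17). Not NE.
(D, b2): Player 1 gets 15, best alternative 13; Player 2 gets 15, best alternative 11. No profitable deviation — NE.
(The remaining 2 profiles each have a profitable deviation by the same check.)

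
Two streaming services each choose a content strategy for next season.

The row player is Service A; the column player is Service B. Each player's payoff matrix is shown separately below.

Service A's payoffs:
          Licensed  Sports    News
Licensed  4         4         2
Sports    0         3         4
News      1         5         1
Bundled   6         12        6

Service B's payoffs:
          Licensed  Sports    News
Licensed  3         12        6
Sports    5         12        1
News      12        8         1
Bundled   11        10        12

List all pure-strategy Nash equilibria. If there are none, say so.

Pure NE: (Bundled, News)

Service A against Licensed: payoffs 4, 0, 1, 6 → best response Bundled.
Service A against Sports: payoffs 4, 3, 5, 12 → best response Bundled.
Service A against News: payoffs 2, 4, 1, 6 → best response Bundled.
Service B against Licensed: payoffs 3, 12, 6 → best response Sports.
Service B against Sports: payoffs 5, 12, 1 → best response Sports.
Service B against News: payoffs 12, 8, 1 → best response Licensed.
Service B against Bundled: payoffs 11, 10, 12 → best response News.
Mutual best responses: (Bundled, News).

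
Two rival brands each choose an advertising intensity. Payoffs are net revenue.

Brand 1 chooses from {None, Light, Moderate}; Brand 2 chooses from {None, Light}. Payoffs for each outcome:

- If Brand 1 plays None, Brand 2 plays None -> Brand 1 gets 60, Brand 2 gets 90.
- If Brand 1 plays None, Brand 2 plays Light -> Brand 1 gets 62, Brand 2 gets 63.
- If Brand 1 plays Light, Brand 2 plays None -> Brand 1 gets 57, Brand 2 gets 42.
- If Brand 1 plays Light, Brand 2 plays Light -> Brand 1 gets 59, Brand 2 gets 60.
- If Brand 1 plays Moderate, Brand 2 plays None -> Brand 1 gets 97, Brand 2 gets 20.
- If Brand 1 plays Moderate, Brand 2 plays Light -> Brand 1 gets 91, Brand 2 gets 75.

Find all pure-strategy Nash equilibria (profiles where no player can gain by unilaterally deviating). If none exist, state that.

Brand 1 against None: payoffs 60, 57, 97 → best response Moderate.
Brand 1 against Light: payoffs 62, 59, 91 → best response Moderate.
Brand 2 against None: payoffs 90, 63 → best response None.
Brand 2 against Light: payoffs 42, 60 → best response Light.
Brand 2 against Moderate: payoffs 20, 75 → best response Light.
Mutual best responses: (Moderate, Light).

(Moderate, Light)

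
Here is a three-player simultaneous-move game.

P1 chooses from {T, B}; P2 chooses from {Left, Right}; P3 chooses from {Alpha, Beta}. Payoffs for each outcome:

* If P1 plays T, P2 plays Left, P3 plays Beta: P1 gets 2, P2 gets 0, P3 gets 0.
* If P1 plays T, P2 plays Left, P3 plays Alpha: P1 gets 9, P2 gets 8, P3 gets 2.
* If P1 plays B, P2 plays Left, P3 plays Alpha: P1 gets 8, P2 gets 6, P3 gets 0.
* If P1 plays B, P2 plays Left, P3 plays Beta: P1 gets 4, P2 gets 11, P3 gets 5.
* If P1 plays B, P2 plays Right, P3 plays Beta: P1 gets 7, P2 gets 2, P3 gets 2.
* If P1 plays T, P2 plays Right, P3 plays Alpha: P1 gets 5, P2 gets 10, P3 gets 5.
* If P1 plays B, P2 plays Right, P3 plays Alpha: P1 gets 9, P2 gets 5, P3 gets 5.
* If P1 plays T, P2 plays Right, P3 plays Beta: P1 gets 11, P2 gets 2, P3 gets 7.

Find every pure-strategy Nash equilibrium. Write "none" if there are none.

(T, Left, Alpha): P2 can switch to Right (8 → 10). Not NE.
(T, Left, Beta): P1 can switch to B (2 → 4). Not NE.
(T, Right, Alpha): P1 can switch to B (5 → 9). Not NE.
(T, Right, Beta): P1 gets 11, best alternative 7; P2 gets 2, best alternative 0; P3 gets 7, best alternative 5. No profitable deviation — NE.
(B, Left, Alpha): P1 can switch to T (8 → 9). Not NE.
(B, Left, Beta): P1 gets 4, best alternative 2; P2 gets 11, best alternative 2; P3 gets 5, best alternative 0. No profitable deviation — NE.
(B, Right, Alpha): P2 can switch to Left (5 → 6). Not NE.
(B, Right, Beta): P1 can switch to T (7 → 11). Not NE.

Pure-strategy Nash equilibria: (T, Right, Beta) and (B, Left, Beta)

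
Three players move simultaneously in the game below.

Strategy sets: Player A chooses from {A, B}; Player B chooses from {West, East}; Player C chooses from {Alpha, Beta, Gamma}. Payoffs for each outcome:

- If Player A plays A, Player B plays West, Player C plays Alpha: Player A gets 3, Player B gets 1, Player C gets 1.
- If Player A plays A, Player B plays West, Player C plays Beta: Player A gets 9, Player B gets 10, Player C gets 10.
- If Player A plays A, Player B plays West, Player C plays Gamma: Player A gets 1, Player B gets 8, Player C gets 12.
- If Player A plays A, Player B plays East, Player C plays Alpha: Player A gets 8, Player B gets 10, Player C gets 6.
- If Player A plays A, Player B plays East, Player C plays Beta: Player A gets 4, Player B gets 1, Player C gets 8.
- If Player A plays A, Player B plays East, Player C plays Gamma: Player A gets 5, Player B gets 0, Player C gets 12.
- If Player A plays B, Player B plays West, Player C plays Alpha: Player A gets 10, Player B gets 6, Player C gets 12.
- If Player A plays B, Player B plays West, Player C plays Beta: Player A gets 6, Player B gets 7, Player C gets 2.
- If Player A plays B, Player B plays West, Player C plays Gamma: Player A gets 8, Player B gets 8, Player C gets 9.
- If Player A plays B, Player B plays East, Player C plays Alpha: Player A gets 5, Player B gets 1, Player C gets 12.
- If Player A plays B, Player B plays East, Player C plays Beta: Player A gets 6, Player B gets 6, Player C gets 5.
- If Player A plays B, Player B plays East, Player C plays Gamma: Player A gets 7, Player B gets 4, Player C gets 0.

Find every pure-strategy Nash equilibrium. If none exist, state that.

Player A against (West, Alpha): payoffs 3, 10 → best response B.
Player A against (West, Beta): payoffs 9, 6 → best response A.
Player A against (West, Gamma): payoffs 1, 8 → best response B.
Player A against (East, Alpha): payoffs 8, 5 → best response A.
Player A against (East, Beta): payoffs 4, 6 → best response B.
Player A against (East, Gamma): payoffs 5, 7 → best response B.
Player B against (A, Alpha): payoffs 1, 10 → best response East.
Player B against (A, Beta): payoffs 10, 1 → best response West.
Player B against (A, Gamma): payoffs 8, 0 → best response West.
Player B against (B, Alpha): payoffs 6, 1 → best response West.
Player B against (B, Beta): payoffs 7, 6 → best response West.
Player B against (B, Gamma): payoffs 8, 4 → best response West.
Player C against (A, West): payoffs 1, 10, 12 → best response Gamma.
Player C against (A, East): payoffs 6, 8, 12 → best response Gamma.
Player C against (B, West): payoffs 12, 2, 9 → best response Alpha.
Player C against (B, East): payoffs 12, 5, 0 → best response Alpha.
Mutual best responses: (B, West, Alpha).

Pure NE: (B, West, Alpha)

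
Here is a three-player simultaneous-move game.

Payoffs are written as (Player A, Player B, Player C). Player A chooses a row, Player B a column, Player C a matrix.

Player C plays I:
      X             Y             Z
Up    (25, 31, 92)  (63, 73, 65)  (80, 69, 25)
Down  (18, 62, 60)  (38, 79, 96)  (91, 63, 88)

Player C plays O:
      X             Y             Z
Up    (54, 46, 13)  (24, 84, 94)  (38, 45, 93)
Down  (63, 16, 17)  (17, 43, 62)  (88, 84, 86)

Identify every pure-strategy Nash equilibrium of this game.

Player A against (X, I): payoffs 25, 18 → best response Up.
Player A against (X, O): payoffs 54, 63 → best response Down.
Player A against (Y, I): payoffs 63, 38 → best response Up.
Player A against (Y, O): payoffs 24, 17 → best response Up.
Player A against (Z, I): payoffs 80, 91 → best response Down.
Player A against (Z, O): payoffs 38, 88 → best response Down.
Player B against (Up, I): payoffs 31, 73, 69 → best response Y.
Player B against (Up, O): payoffs 46, 84, 45 → best response Y.
Player B against (Down, I): payoffs 62, 79, 63 → best response Y.
Player B against (Down, O): payoffs 16, 43, 84 → best response Z.
Player C against (Up, X): payoffs 92, 13 → best response I.
Player C against (Up, Y): payoffs 65, 94 → best response O.
Player C against (Up, Z): payoffs 25, 93 → best response O.
Player C against (Down, X): payoffs 60, 17 → best response I.
Player C against (Down, Y): payoffs 96, 62 → best response I.
Player C against (Down, Z): payoffs 88, 86 → best response I.
Mutual best responses: (Up, Y, O).

Pure NE: (Up, Y, O)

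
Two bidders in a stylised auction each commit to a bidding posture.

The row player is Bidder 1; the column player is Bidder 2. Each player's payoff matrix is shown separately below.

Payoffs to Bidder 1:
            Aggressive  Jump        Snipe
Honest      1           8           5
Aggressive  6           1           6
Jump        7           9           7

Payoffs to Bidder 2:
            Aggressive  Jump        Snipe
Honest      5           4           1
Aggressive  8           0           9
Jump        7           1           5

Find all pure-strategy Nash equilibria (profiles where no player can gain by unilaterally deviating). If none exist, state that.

For each strategy profile, look for a profitable unilateral deviation.
(Honest, Aggressive): Bidder 1 can switch to Aggressive (1 → 6). Not NE.
(Honest, Jump): Bidder 1 can switch to Jump (8 → 9). Not NE.
(Honest, Snipe): Bidder 1 can switch to Aggressive (5 → 6). Not NE.
(Aggressive, Aggressive): Bidder 1 can switch to Jump (6 → 7). Not NE.
(Aggressive, Jump): Bidder 1 can switch to Honest (1 → 8). Not NE.
(Aggressive, Snipe): Bidder 1 can switch to Jump (6 → 7). Not NE.
(Jump, Aggressive): Bidder 1 gets 7, best alternative 6; Bidder 2 gets 7, best alternative 5. No profitable deviation — NE.
(Jump, Jump): Bidder 2 can switch to Aggressive (1 → 7). Not NE.
(Jump, Snipe): Bidder 2 can switch to Aggressive (5 → 7). Not NE.

(Jump, Aggressive)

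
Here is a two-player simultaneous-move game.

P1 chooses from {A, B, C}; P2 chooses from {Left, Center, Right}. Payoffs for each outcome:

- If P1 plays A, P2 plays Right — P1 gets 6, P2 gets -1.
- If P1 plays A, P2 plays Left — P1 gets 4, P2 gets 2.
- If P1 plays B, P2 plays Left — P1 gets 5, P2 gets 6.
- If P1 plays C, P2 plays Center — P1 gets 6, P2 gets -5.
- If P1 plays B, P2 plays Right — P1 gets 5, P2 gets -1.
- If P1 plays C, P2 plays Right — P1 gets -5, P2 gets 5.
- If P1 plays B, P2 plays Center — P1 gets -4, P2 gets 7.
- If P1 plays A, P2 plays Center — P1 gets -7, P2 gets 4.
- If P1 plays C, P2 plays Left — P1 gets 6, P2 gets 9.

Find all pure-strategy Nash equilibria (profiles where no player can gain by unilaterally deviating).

P1 against Left: payoffs 4, 5, 6 → best response C.
P1 against Center: payoffs -7, -4, 6 → best response C.
P1 against Right: payoffs 6, 5, -5 → best response A.
P2 against A: payoffs 2, 4, -1 → best response Center.
P2 against B: payoffs 6, 7, -1 → best response Center.
P2 against C: payoffs 9, -5, 5 → best response Left.
Mutual best responses: (C, Left).

Pure NE: (C, Left)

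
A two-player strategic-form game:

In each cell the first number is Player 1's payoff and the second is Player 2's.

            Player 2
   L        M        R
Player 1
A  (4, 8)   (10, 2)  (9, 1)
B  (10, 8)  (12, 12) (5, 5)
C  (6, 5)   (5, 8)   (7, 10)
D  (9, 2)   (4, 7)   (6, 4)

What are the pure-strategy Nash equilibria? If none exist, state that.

(B, M)

Mark each player's best response to every combination of opponents' strategies; a profile where every player is best-responding is a pure Nash equilibrium.
Player 1 against L: payoffs 4, 10, 6, 9 → best response B.
Player 1 against M: payoffs 10, 12, 5, 4 → best response B.
Player 1 against R: payoffs 9, 5, 7, 6 → best response A.
Player 2 against A: payoffs 8, 2, 1 → best response L.
Player 2 against B: payoffs 8, 12, 5 → best response M.
Player 2 against C: payoffs 5, 8, 10 → best response R.
Player 2 against D: payoffs 2, 7, 4 → best response M.
Mutual best responses: (B, M).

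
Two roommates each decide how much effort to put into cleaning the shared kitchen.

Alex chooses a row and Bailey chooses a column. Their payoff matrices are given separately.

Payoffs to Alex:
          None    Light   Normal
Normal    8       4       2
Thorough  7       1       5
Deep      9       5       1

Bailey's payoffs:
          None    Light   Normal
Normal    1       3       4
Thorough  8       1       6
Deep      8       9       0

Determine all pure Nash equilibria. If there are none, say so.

The unique pure-strategy Nash equilibrium is (Deep, Light).

Alex against None: payoffs 8, 7, 9 → best response Deep.
Alex against Light: payoffs 4, 1, 5 → best response Deep.
Alex against Normal: payoffs 2, 5, 1 → best response Thorough.
Bailey against Normal: payoffs 1, 3, 4 → best response Normal.
Bailey against Thorough: payoffs 8, 1, 6 → best response None.
Bailey against Deep: payoffs 8, 9, 0 → best response Light.
Mutual best responses: (Deep, Light).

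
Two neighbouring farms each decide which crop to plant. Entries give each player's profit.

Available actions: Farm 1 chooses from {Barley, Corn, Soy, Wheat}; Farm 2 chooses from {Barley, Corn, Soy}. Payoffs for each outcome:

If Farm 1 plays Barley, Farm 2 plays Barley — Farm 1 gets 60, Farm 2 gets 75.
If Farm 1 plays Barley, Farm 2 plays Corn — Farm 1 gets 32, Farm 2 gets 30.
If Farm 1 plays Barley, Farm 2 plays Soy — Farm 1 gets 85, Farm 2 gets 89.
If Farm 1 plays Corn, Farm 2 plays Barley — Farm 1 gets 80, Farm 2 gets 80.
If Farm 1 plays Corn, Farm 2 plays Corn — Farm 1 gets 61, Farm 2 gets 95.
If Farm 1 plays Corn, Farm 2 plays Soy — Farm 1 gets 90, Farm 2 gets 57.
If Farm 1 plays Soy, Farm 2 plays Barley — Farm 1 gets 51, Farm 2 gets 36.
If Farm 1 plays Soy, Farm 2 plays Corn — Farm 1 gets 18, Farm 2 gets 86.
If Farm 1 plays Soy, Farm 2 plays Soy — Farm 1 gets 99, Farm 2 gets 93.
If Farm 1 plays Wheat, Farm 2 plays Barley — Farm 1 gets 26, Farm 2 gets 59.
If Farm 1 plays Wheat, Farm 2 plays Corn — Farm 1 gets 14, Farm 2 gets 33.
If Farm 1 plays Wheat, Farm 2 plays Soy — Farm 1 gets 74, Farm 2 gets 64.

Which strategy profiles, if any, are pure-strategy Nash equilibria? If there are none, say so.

Pure-strategy Nash equilibria: (Corn, Corn); (Soy, Soy)

Farm 1 against Barley: payoffs 60, 80, 51, 26 → best response Corn.
Farm 1 against Corn: payoffs 32, 61, 18, 14 → best response Corn.
Farm 1 against Soy: payoffs 85, 90, 99, 74 → best response Soy.
Farm 2 against Barley: payoffs 75, 30, 89 → best response Soy.
Farm 2 against Corn: payoffs 80, 95, 57 → best response Corn.
Farm 2 against Soy: payoffs 36, 86, 93 → best response Soy.
Farm 2 against Wheat: payoffs 59, 33, 64 → best response Soy.
Mutual best responses: (Corn, Corn); (Soy, Soy).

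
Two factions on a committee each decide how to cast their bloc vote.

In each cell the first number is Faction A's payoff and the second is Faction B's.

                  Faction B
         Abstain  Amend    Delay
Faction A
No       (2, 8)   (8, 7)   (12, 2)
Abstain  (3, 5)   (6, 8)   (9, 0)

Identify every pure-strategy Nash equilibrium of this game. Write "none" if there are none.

No pure-strategy Nash equilibrium.

Check each profile: it is a Nash equilibrium iff no player can strictly gain by switching unilaterally.
(No, Abstain): Faction A can switch to Abstain (2 → 3). Not NE.
(No, Amend): Faction B can switch to Abstain (7 → 8). Not NE.
(No, Delay): Faction B can switch to Abstain (2 → 8). Not NE.
(Abstain, Abstain): Faction B can switch to Amend (5 → 8). Not NE.
(Abstain, Amend): Faction A can switch to No (6 → 8). Not NE.
(Abstain, Delay): Faction A can switch to No (9 → 12). Not NE.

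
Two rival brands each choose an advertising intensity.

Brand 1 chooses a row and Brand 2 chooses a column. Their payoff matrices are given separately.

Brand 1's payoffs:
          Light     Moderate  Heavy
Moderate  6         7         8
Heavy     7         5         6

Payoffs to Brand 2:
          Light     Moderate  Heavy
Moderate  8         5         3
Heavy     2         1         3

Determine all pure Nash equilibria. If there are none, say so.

(Moderate, Light): Brand 1 can switch to Heavy (6 → 7). Not NE.
(Moderate, Moderate): Brand 2 can switch to Light (5 → 8). Not NE.
(Moderate, Heavy): Brand 2 can switch to Light (3 → 8). Not NE.
(Heavy, Light): Brand 2 can switch to Heavy (2 → 3). Not NE.
(Heavy, Moderate): Brand 1 can switch to Moderate (5 → 7). Not NE.
(Heavy, Heavy): Brand 1 can switch to Moderate (6 → 8). Not NE.

none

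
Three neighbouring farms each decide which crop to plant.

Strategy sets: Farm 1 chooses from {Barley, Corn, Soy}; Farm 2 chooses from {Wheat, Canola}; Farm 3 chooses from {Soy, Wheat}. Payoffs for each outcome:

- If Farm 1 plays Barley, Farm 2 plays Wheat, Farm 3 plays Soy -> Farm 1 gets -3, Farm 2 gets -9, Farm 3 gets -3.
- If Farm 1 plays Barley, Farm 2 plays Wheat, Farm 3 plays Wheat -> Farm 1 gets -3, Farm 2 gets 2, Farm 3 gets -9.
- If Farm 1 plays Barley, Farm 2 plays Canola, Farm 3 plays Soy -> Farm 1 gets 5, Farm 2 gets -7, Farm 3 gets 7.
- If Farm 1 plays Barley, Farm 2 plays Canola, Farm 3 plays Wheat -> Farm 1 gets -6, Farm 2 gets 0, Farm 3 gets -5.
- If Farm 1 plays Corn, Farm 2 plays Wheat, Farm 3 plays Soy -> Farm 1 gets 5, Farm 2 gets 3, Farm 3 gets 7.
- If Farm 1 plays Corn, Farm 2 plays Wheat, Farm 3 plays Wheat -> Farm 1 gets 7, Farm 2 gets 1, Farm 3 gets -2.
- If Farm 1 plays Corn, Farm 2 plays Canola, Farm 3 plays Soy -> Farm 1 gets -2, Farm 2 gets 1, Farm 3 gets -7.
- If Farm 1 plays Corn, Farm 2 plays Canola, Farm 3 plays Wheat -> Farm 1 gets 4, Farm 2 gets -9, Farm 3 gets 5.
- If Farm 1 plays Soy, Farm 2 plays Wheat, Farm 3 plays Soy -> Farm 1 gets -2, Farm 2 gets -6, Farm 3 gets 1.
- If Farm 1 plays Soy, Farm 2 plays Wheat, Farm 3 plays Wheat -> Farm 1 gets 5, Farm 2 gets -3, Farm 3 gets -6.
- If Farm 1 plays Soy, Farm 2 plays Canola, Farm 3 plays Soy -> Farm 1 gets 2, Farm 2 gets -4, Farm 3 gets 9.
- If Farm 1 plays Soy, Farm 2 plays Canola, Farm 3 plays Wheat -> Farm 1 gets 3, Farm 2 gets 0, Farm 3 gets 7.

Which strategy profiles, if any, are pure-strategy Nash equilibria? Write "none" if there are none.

(Barley, Canola, Soy), (Corn, Wheat, Soy)

Farm 1 against (Wheat, Soy): payoffs -3, 5, -2 → best response Corn.
Farm 1 against (Wheat, Wheat): payoffs -3, 7, 5 → best response Corn.
Farm 1 against (Canola, Soy): payoffs 5, -2, 2 → best response Barley.
Farm 1 against (Canola, Wheat): payoffs -6, 4, 3 → best response Corn.
Farm 2 against (Barley, Soy): payoffs -9, -7 → best response Canola.
Farm 2 against (Barley, Wheat): payoffs 2, 0 → best response Wheat.
Farm 2 against (Corn, Soy): payoffs 3, 1 → best response Wheat.
Farm 2 against (Corn, Wheat): payoffs 1, -9 → best response Wheat.
Farm 2 against (Soy, Soy): payoffs -6, -4 → best response Canola.
Farm 2 against (Soy, Wheat): payoffs -3, 0 → best response Canola.
Farm 3 against (Barley, Wheat): payoffs -3, -9 → best response Soy.
Farm 3 against (Barley, Canola): payoffs 7, -5 → best response Soy.
Farm 3 against (Corn, Wheat): payoffs 7, -2 → best response Soy.
Farm 3 against (Corn, Canola): payoffs -7, 5 → best response Wheat.
Farm 3 against (Soy, Wheat): payoffs 1, -6 → best response Soy.
Farm 3 against (Soy, Canola): payoffs 9, 7 → best response Soy.
Mutual best responses: (Barley, Canola, Soy); (Corn, Wheat, Soy).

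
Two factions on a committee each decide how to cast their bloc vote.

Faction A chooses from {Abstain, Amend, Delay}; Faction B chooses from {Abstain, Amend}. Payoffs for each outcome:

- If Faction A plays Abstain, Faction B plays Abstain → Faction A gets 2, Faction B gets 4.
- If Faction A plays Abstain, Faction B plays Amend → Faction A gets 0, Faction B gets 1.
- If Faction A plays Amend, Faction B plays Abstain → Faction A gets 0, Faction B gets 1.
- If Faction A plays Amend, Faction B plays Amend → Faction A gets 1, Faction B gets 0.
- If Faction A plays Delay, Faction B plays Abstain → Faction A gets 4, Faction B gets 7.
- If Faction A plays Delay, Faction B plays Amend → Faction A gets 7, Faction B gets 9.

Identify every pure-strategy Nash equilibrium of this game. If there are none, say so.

(Delay, Amend)

For each strategy profile, look for a profitable unilateral deviation.
(Abstain, Abstain): Faction A can switch to Delay (2 → 4). Not NE.
(Abstain, Amend): Faction A can switch to Amend (0 → 1). Not NE.
(Amend, Abstain): Faction A can switch to Abstain (0 → 2). Not NE.
(Amend, Amend): Faction A can switch to Delay (1 → 7). Not NE.
(Delay, Abstain): Faction B can switch to Amend (7 → 9). Not NE.
(Delay, Amend): Faction A gets 7, best alternative 1; Faction B gets 9, best alternative 7. No profitable deviation — NE.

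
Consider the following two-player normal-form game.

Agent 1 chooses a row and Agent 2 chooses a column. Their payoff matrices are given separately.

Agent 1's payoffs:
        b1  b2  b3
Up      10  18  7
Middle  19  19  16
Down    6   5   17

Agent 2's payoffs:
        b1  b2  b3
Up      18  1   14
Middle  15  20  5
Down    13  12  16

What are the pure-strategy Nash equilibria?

(Middle, b2); (Down, b3)

(Up, b1): Agent 1 can switch to Middle (10 → 19). Not NE.
(Up, b2): Agent 1 can switch to Middle (18 → 19). Not NE.
(Up, b3): Agent 1 can switch to Middle (7 → 16). Not NE.
(Middle, b1): Agent 2 can switch to b2 (15 → 20). Not NE.
(Middle, b2): Agent 1 gets 19, best alternative 18; Agent 2 gets 20, best alternative 15. No profitable deviation — NE.
(Middle, b3): Agent 1 can switch to Down (16 → 17). Not NE.
(Down, b1): Agent 1 can switch to Up (6 → 10). Not NE.
(Down, b2): Agent 1 can switch to Up (5 → 18). Not NE.
(Down, b3): Agent 1 gets 17, best alternative 16; Agent 2 gets 16, best alternative 13. No profitable deviation — NE.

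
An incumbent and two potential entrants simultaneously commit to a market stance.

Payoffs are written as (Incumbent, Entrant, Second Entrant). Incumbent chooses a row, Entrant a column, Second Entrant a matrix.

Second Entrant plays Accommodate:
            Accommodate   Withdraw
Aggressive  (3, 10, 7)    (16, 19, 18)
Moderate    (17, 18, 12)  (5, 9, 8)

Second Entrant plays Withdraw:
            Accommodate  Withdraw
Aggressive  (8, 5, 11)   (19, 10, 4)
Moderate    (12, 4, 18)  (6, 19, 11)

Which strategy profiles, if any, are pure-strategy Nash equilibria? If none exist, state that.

Pure NE: (Aggressive, Withdraw, Accommodate)

For each strategy profile, look for a profitable unilateral deviation.
(Aggressive, Accommodate, Accommodate): Incumbent can switch to Moderate (3 → 17). Not NE.
(Aggressive, Accommodate, Withdraw): Incumbent can switch to Moderate (8 → 12). Not NE.
(Aggressive, Withdraw, Accommodate): Incumbent gets 16, best alternative 5; Entrant gets 19, best alternative 10; Second Entrant gets 18, best alternative 4. No profitable deviation — NE.
(Aggressive, Withdraw, Withdraw): Second Entrant can switch to Accommodate (4 → 18). Not NE.
(Moderate, Accommodate, Accommodate): Second Entrant can switch to Withdraw (12 → 18). Not NE.
(Moderate, Accommodate, Withdraw): Entrant can switch to Withdraw (4 → 19). Not NE.
(Moderate, Withdraw, Accommodate): Incumbent can switch to Aggressive (5 → 16). Not NE.
(The remaining 1 profile has a profitable deviation by the same check.)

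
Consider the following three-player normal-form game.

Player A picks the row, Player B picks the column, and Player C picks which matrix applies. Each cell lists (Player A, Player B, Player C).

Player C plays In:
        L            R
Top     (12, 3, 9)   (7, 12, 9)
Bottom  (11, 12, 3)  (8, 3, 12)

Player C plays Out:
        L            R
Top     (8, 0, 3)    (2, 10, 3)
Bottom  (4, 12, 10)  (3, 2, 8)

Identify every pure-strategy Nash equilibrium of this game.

There is no pure-strategy Nash equilibrium.

(Top, L, In): Player B can switch to R (3 → 12). Not NE.
(Top, L, Out): Player B can switch to R (0 → 10). Not NE.
(Top, R, In): Player A can switch to Bottom (7 → 8). Not NE.
(Top, R, Out): Player A can switch to Bottom (2 → 3). Not NE.
(Bottom, L, In): Player A can switch to Top (11 → 12). Not NE.
(Bottom, L, Out): Player A can switch to Top (4 → 8). Not NE.
(The remaining 2 profiles each have a profitable deviation by the same check.)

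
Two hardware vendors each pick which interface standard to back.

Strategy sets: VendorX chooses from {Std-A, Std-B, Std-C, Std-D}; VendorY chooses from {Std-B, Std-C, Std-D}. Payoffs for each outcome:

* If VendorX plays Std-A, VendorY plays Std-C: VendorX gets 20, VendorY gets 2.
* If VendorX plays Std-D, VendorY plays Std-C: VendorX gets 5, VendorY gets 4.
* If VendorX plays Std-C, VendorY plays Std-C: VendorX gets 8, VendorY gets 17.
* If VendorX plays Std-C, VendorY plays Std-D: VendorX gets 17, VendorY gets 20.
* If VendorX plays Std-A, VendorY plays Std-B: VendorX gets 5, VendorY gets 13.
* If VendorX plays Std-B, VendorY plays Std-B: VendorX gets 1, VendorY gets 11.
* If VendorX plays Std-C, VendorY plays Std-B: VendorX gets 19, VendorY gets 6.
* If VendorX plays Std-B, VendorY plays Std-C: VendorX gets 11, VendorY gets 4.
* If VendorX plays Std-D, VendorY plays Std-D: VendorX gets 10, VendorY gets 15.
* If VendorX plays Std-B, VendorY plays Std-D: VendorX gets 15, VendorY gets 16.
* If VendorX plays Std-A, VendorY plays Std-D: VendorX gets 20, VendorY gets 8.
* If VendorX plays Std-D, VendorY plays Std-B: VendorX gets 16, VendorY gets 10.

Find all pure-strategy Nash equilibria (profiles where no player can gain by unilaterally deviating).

No pure-strategy Nash equilibrium.

(Std-A, Std-B): VendorX can switch to Std-C (5 → 19). Not NE.
(Std-A, Std-C): VendorY can switch to Std-B (2 → 13). Not NE.
(Std-A, Std-D): VendorY can switch to Std-B (8 → 13). Not NE.
(Std-B, Std-B): VendorX can switch to Std-A (1 → 5). Not NE.
(Std-B, Std-C): VendorX can switch to Std-A (11 → 20). Not NE.
(Std-B, Std-D): VendorX can switch to Std-A (15 → 20). Not NE.
(Std-C, Std-B): VendorY can switch to Std-C (6 → 17). Not NE.
(Std-C, Std-C): VendorX can switch to Std-A (8 → 20). Not NE.
(Std-C, Std-D): VendorX can switch to Std-A (17 → 20). Not NE.
(Std-D, Std-B): VendorX can switch to Std-C (16 → 19). Not NE.
(The remaining 2 profiles each have a profitable deviation by the same check.)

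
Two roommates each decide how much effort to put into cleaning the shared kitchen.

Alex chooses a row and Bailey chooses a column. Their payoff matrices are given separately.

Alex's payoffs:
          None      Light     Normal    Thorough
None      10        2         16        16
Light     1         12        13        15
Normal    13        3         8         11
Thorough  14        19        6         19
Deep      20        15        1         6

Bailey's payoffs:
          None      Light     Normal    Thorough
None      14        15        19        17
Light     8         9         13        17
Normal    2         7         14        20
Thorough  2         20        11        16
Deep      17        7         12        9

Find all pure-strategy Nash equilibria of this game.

Alex against None: payoffs 10, 1, 13, 14, 20 → best response Deep.
Alex against Light: payoffs 2, 12, 3, 19, 15 → best response Thorough.
Alex against Normal: payoffs 16, 13, 8, 6, 1 → best response None.
Alex against Thorough: payoffs 16, 15, 11, 19, 6 → best response Thorough.
Bailey against None: payoffs 14, 15, 19, 17 → best response Normal.
Bailey against Light: payoffs 8, 9, 13, 17 → best response Thorough.
Bailey against Normal: payoffs 2, 7, 14, 20 → best response Thorough.
Bailey against Thorough: payoffs 2, 20, 11, 16 → best response Light.
Bailey against Deep: payoffs 17, 7, 12, 9 → best response None.
Mutual best responses: (None, Normal); (Thorough, Light); (Deep, None).

Pure-strategy Nash equilibria: (None, Normal) and (Thorough, Light) and (Deep, None)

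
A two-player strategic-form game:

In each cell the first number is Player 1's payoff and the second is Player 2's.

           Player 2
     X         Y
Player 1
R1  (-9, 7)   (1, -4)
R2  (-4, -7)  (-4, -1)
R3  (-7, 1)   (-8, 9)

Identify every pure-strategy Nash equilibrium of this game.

No pure-strategy Nash equilibrium.

Mark each player's best response to every combination of opponents' strategies; a profile where every player is best-responding is a pure Nash equilibrium.
Player 1 against X: payoffs -9, -4, -7 → best response R2.
Player 1 against Y: payoffs 1, -4, -8 → best response R1.
Player 2 against R1: payoffs 7, -4 → best response X.
Player 2 against R2: payoffs -7, -1 → best response Y.
Player 2 against R3: payoffs 1, 9 → best response Y.
No profile is a mutual best response for all players.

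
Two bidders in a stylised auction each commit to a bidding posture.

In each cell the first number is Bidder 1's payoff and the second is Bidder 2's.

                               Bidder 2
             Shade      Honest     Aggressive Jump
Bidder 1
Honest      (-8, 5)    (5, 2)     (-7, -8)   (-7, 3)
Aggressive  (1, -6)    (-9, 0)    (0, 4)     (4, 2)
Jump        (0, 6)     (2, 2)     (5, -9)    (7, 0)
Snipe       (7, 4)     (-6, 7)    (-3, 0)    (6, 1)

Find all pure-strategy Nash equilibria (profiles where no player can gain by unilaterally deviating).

Mark each player's best response to every combination of opponents' strategies; a profile where every player is best-responding is a pure Nash equilibrium.
Bidder 1 against Shade: payoffs -8, 1, 0, 7 → best response Snipe.
Bidder 1 against Honest: payoffs 5, -9, 2, -6 → best response Honest.
Bidder 1 against Aggressive: payoffs -7, 0, 5, -3 → best response Jump.
Bidder 1 against Jump: payoffs -7, 4, 7, 6 → best response Jump.
Bidder 2 against Honest: payoffs 5, 2, -8, 3 → best response Shade.
Bidder 2 against Aggressive: payoffs -6, 0, 4, 2 → best response Aggressive.
Bidder 2 against Jump: payoffs 6, 2, -9, 0 → best response Shade.
Bidder 2 against Snipe: payoffs 4, 7, 0, 1 → best response Honest.
No profile is a mutual best response for all players.

There is no pure-strategy Nash equilibrium.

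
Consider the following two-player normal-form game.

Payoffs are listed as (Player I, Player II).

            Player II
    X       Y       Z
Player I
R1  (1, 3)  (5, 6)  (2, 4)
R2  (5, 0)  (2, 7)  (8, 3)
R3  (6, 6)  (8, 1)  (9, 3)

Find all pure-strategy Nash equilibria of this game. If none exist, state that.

For each strategy profile, look for a profitable unilateral deviation.
(R1, X): Player I can switch to R2 (1 → 5). Not NE.
(R1, Y): Player I can switch to R3 (5 → 8). Not NE.
(R1, Z): Player I can switch to R2 (2 → 8). Not NE.
(R2, X): Player I can switch to R3 (5 → 6). Not NE.
(R2, Y): Player I can switch to R1 (2 → 5). Not NE.
(R2, Z): Player I can switch to R3 (8 → 9). Not NE.
(R3, X): Player I gets 6, best alternative 5; Player II gets 6, best alternative 3. No profitable deviation — NE.
(R3, Y): Player II can switch to X (1 → 6). Not NE.
(R3, Z): Player II can switch to X (3 → 6). Not NE.

(R3, X)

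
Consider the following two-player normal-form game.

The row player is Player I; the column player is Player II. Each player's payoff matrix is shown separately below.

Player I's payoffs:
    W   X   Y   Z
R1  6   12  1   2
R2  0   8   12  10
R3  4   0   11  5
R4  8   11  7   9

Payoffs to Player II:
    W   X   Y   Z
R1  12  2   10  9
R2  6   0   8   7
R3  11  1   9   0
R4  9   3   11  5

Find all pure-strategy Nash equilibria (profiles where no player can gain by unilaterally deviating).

The unique pure-strategy Nash equilibrium is (R2, Y).

For each player, find the best response to each opponent profile; mutual best responses are the pure NE.
Player I against W: payoffs 6, 0, 4, 8 → best response R4.
Player I against X: payoffs 12, 8, 0, 11 → best response R1.
Player I against Y: payoffs 1, 12, 11, 7 → best response R2.
Player I against Z: payoffs 2, 10, 5, 9 → best response R2.
Player II against R1: payoffs 12, 2, 10, 9 → best response W.
Player II against R2: payoffs 6, 0, 8, 7 → best response Y.
Player II against R3: payoffs 11, 1, 9, 0 → best response W.
Player II against R4: payoffs 9, 3, 11, 5 → best response Y.
Mutual best responses: (R2, Y).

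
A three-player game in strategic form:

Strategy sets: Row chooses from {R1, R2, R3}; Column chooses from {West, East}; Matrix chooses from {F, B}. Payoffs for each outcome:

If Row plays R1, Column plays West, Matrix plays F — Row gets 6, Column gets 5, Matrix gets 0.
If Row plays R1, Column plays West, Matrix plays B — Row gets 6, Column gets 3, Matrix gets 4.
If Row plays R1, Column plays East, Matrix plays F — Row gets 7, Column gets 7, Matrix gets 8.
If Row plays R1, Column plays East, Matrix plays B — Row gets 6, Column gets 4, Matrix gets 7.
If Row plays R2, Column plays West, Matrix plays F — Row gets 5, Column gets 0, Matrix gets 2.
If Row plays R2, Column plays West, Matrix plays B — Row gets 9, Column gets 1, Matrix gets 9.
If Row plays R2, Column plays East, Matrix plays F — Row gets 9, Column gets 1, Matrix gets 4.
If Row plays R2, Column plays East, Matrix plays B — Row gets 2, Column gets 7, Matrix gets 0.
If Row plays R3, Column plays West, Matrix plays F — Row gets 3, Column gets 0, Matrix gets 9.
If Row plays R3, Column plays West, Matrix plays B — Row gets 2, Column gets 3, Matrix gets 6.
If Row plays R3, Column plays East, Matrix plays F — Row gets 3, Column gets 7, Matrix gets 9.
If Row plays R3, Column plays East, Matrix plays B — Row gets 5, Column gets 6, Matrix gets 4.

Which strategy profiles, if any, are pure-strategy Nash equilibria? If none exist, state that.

Row against (West, F): payoffs 6, 5, 3 → best response R1.
Row against (West, B): payoffs 6, 9, 2 → best response R2.
Row against (East, F): payoffs 7, 9, 3 → best response R2.
Row against (East, B): payoffs 6, 2, 5 → best response R1.
Column against (R1, F): payoffs 5, 7 → best response East.
Column against (R1, B): payoffs 3, 4 → best response East.
Column against (R2, F): payoffs 0, 1 → best response East.
Column against (R2, B): payoffs 1, 7 → best response East.
Column against (R3, F): payoffs 0, 7 → best response East.
Column against (R3, B): payoffs 3, 6 → best response East.
Matrix against (R1, West): payoffs 0, 4 → best response B.
Matrix against (R1, East): payoffs 8, 7 → best response F.
Matrix against (R2, West): payoffs 2, 9 → best response B.
Matrix against (R2, East): payoffs 4, 0 → best response F.
Matrix against (R3, West): payoffs 9, 6 → best response F.
Matrix against (R3, East): payoffs 9, 4 → best response F.
Mutual best responses: (R2, East, F).

The unique pure-strategy Nash equilibrium is (R2, East, F).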